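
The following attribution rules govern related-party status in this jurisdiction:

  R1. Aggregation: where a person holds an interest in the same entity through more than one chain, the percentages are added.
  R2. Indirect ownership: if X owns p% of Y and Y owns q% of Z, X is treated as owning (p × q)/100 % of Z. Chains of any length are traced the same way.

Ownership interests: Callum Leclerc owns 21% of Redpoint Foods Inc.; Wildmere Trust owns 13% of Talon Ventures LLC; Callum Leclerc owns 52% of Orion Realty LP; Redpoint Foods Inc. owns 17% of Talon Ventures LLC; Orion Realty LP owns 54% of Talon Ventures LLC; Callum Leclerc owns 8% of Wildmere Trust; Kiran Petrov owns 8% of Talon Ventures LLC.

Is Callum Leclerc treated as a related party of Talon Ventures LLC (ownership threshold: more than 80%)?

Chain via Orion Realty LP (R2): 52% × 54% = 28.08% of Talon Ventures LLC.
Chain via Redpoint Foods Inc. (R2): 21% × 17% = 3.57% of Talon Ventures LLC.
Chain via Wildmere Trust (R2): 8% × 13% = 1.04% of Talon Ventures LLC.
Aggregating (R1): 28.08% + 3.57% + 1.04% = 32.69%.
32.69% does not exceed the 80% threshold, so Callum is not a related party to Talon Ventures LLC.

No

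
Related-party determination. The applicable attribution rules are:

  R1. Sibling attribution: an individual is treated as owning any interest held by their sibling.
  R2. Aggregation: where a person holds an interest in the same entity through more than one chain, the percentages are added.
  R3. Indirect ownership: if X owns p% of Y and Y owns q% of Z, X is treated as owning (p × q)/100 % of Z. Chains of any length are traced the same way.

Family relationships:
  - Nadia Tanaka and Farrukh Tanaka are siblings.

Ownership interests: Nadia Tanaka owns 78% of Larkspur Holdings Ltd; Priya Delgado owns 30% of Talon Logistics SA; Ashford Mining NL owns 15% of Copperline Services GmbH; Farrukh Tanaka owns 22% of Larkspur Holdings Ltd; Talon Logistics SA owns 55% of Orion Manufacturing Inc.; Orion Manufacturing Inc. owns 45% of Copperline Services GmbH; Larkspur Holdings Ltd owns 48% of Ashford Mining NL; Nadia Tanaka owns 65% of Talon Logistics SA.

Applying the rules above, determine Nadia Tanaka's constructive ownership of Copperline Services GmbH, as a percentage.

23.2875%

By sibling attribution (R1), Nadia Tanaka is treated as also owning Farrukh Tanaka's interest in Larkspur Holdings Ltd, giving 78% + 22% = 100%.
Chain via Larkspur Holdings Ltd → Ashford Mining NL (R3): 100% × 48% × 15% = 7.2% of Copperline Services GmbH.
Chain via Talon Logistics SA → Orion Manufacturing Inc. (R3): 65% × 55% × 45% = 16.0875% of Copperline Services GmbH.
Aggregating (R2): 7.2% + 16.0875% = 23.2875%.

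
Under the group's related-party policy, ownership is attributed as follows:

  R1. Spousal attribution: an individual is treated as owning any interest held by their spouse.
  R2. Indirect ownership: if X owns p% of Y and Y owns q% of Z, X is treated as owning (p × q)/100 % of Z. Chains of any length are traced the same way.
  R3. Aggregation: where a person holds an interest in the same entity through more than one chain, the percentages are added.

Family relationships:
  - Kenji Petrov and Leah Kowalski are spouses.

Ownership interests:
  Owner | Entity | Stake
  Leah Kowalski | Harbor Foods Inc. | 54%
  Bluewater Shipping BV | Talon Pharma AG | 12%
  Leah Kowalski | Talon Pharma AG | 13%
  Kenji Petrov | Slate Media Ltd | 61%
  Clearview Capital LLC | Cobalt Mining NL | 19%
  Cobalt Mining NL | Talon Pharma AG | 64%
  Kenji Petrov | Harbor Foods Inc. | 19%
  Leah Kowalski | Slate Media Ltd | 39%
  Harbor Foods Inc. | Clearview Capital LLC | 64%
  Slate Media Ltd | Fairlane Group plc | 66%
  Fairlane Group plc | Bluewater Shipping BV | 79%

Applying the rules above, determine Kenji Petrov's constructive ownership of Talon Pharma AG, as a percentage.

24.937952%

By spousal attribution (R1), Kenji Petrov is treated as also owning Leah Kowalski's interest in Harbor Foods Inc, giving 19% + 54% = 73%.
By spousal attribution (R1), Kenji Petrov is treated as also owning Leah Kowalski's interest in Slate Media Ltd, giving 61% + 39% = 100%.
By spousal attribution (R1), Kenji Petrov is treated as owning Leah Kowalski's 13% interest in Talon Pharma AG.
Chain via Harbor Foods Inc. → Clearview Capital LLC → Cobalt Mining NL (R2): 73% × 64% × 19% × 64% = 5.681152% of Talon Pharma AG.
Chain via Slate Media Ltd → Fairlane Group plc → Bluewater Shipping BV (R2): 100% × 66% × 79% × 12% = 6.2568% of Talon Pharma AG.
Direct interest in Talon Pharma AG: 13%.
Aggregating (R3): 5.681152% + 6.2568% + 13% = 24.937952%.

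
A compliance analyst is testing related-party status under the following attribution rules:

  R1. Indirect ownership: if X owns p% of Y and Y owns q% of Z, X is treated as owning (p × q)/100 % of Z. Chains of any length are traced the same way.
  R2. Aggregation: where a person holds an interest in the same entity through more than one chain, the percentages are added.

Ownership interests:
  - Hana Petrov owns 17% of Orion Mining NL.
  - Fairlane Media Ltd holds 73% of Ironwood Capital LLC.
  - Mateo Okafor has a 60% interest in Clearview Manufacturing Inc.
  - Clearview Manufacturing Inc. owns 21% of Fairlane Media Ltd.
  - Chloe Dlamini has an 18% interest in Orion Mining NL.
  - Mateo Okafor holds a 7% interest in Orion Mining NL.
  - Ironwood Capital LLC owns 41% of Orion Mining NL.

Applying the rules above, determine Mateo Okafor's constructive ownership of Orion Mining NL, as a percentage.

10.77118%

Chain via Clearview Manufacturing Inc. → Fairlane Media Ltd → Ironwood Capital LLC (R1): 60% × 21% × 73% × 41% = 3.77118% of Orion Mining NL.
Direct interest in Orion Mining NL: 7%.
Aggregating (R2): 3.77118% + 7% = 10.77118%.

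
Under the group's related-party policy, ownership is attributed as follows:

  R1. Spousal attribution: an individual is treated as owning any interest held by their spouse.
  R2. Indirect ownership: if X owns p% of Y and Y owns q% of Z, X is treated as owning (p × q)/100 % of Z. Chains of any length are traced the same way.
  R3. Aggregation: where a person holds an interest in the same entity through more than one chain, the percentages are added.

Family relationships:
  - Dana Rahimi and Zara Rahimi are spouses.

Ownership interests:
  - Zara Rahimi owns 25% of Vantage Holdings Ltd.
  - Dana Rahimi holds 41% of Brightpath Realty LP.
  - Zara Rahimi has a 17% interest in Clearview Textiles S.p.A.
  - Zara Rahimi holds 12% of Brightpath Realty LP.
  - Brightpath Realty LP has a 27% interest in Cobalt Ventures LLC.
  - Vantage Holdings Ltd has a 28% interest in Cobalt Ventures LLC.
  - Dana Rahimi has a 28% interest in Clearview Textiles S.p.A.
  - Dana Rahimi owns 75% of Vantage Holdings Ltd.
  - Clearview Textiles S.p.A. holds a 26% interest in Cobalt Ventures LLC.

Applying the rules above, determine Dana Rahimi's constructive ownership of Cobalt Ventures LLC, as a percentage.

54.01%

By spousal attribution (R1), Dana Rahimi is treated as also owning Zara Rahimi's interest in Brightpath Realty LP, giving 41% + 12% = 53%.
By spousal attribution (R1), Dana Rahimi is treated as also owning Zara Rahimi's interest in Clearview Textiles S.p.A, giving 28% + 17% = 45%.
By spousal attribution (R1), Dana Rahimi is treated as also owning Zara Rahimi's interest in Vantage Holdings Ltd, giving 75% + 25% = 100%.
Chain via Brightpath Realty LP (R2): 53% × 27% = 14.31% of Cobalt Ventures LLC.
Chain via Clearview Textiles S.p.A. (R2): 45% × 26% = 11.7% of Cobalt Ventures LLC.
Chain via Vantage Holdings Ltd (R2): 100% × 28% = 28% of Cobalt Ventures LLC.
Aggregating (R3): 14.31% + 11.7% + 28% = 54.01%.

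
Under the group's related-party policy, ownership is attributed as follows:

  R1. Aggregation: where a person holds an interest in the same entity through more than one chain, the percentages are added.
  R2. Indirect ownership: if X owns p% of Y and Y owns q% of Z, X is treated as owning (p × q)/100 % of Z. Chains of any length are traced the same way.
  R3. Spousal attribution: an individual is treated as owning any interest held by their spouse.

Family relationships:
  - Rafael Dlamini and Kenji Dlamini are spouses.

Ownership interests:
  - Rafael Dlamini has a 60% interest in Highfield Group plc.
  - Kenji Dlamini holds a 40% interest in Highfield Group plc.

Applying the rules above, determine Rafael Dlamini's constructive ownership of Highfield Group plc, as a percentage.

By spousal attribution (R3), Rafael Dlamini is treated as also owning Kenji Dlamini's interest in Highfield Group plc, giving 60% + 40% = 100%.
Direct interest in Highfield Group plc: 100%.

100%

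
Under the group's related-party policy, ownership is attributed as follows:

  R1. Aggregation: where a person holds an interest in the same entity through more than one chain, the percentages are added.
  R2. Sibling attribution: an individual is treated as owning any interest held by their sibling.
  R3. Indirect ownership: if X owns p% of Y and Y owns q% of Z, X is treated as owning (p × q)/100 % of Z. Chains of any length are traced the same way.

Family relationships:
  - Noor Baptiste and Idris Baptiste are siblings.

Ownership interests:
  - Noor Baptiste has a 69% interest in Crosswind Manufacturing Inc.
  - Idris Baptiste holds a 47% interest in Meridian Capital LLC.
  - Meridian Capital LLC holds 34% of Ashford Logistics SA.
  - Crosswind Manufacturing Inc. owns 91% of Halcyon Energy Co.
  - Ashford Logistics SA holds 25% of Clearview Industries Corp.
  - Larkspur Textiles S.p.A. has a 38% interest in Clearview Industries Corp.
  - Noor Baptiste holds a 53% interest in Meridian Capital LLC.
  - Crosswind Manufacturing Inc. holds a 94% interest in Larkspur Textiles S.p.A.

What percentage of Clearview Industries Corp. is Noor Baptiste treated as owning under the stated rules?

By sibling attribution (R2), Noor Baptiste is treated as also owning Idris Baptiste's interest in Meridian Capital LLC, giving 53% + 47% = 100%.
Chain via Meridian Capital LLC → Ashford Logistics SA (R3): 100% × 34% × 25% = 8.5% of Clearview Industries Corp.
Chain via Crosswind Manufacturing Inc. → Larkspur Textiles S.p.A. (R3): 69% × 94% × 38% = 24.6468% of Clearview Industries Corp.
Aggregating (R1): 8.5% + 24.6468% = 33.1468%.

33.1468%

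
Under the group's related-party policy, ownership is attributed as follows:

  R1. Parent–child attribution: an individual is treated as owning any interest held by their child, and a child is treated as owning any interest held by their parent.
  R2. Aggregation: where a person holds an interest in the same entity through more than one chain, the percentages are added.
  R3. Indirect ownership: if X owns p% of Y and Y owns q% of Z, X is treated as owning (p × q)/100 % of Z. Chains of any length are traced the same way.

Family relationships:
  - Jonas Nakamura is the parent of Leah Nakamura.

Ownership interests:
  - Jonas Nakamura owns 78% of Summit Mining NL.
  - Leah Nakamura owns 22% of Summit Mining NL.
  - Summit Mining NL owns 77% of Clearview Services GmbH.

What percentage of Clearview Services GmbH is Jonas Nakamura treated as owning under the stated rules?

By parent–child attribution (R1), Jonas Nakamura is treated as also owning Leah Nakamura's interest in Summit Mining NL, giving 78% + 22% = 100%.
Chain via Summit Mining NL (R3): 100% × 77% = 77% of Clearview Services GmbH.

77%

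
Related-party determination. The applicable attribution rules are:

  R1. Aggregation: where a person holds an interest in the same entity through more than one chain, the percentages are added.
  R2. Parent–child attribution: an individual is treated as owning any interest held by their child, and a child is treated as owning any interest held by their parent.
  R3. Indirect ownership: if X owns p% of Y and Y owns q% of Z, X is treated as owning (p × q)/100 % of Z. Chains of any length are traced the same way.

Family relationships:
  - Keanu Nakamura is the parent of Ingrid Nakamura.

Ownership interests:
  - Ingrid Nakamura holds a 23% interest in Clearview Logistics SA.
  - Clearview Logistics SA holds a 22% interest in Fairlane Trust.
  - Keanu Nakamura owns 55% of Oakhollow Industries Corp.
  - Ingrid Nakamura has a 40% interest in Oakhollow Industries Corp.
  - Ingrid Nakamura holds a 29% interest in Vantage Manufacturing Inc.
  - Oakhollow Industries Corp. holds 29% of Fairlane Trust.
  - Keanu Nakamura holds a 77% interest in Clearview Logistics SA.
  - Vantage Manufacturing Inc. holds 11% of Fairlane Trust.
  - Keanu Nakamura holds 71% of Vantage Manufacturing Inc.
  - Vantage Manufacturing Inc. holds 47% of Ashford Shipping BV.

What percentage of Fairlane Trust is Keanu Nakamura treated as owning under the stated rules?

By parent–child attribution (R2), Keanu Nakamura is treated as also owning Ingrid Nakamura's interest in Clearview Logistics SA, giving 77% + 23% = 100%.
By parent–child attribution (R2), Keanu Nakamura is treated as also owning Ingrid Nakamura's interest in Oakhollow Industries Corp, giving 55% + 40% = 95%.
By parent–child attribution (R2), Keanu Nakamura is treated as also owning Ingrid Nakamura's interest in Vantage Manufacturing Inc, giving 71% + 29% = 100%.
Chain via Clearview Logistics SA (R3): 100% × 22% = 22% of Fairlane Trust.
Chain via Oakhollow Industries Corp. (R3): 95% × 29% = 27.55% of Fairlane Trust.
Chain via Vantage Manufacturing Inc. (R3): 100% × 11% = 11% of Fairlane Trust.
Aggregating (R1): 22% + 27.55% + 11% = 60.55%.

60.55%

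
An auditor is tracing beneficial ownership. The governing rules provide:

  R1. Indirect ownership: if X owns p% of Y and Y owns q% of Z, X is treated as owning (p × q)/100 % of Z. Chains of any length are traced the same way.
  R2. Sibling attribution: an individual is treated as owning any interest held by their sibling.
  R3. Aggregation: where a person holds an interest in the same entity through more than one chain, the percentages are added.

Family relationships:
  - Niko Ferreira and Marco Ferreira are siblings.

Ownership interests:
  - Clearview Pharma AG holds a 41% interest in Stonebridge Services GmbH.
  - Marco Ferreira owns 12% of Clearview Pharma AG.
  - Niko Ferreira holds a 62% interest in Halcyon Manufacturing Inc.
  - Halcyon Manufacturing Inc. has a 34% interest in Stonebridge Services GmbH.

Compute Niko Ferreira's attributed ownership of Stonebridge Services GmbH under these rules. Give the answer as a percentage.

By sibling attribution (R2), Niko Ferreira is treated as owning Marco Ferreira's 12% interest in Clearview Pharma AG.
Chain via Halcyon Manufacturing Inc. (R1): 62% × 34% = 21.08% of Stonebridge Services GmbH.
Chain via Clearview Pharma AG (R1): 12% × 41% = 4.92% of Stonebridge Services GmbH.
Aggregating (R3): 21.08% + 4.92% = 26%.

26%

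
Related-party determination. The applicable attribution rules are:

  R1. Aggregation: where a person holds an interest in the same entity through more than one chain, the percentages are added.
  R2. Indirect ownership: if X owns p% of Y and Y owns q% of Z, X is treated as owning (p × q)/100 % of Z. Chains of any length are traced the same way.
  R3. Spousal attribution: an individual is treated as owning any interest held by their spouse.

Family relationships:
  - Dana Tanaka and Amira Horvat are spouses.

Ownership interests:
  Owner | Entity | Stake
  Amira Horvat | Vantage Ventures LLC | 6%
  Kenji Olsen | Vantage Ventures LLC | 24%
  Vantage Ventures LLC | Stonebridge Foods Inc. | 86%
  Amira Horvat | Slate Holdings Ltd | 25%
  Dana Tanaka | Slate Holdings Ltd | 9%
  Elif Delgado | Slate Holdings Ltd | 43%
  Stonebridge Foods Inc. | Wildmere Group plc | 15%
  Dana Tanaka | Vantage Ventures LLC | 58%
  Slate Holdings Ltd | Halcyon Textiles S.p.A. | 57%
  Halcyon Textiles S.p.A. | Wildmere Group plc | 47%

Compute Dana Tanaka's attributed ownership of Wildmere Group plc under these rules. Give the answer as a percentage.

By spousal attribution (R3), Dana Tanaka is treated as also owning Amira Horvat's interest in Slate Holdings Ltd, giving 9% + 25% = 34%.
By spousal attribution (R3), Dana Tanaka is treated as also owning Amira Horvat's interest in Vantage Ventures LLC, giving 58% + 6% = 64%.
Chain via Slate Holdings Ltd → Halcyon Textiles S.p.A. (R2): 34% × 57% × 47% = 9.1086% of Wildmere Group plc.
Chain via Vantage Ventures LLC → Stonebridge Foods Inc. (R2): 64% × 86% × 15% = 8.256% of Wildmere Group plc.
Aggregating (R1): 9.1086% + 8.256% = 17.3646%.

17.3646%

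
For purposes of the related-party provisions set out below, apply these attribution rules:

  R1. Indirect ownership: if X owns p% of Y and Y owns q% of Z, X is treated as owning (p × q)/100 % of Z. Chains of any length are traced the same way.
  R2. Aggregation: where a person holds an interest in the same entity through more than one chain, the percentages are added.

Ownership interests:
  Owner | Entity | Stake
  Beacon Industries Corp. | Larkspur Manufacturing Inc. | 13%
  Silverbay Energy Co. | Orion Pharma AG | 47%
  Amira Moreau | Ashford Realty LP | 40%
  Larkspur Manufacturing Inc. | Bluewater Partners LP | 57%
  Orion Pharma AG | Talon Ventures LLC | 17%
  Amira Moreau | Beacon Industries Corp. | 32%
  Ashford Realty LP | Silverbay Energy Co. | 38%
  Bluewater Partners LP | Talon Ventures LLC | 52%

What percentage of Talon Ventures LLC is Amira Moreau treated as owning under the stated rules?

2.447504%

Chain via Ashford Realty LP → Silverbay Energy Co. → Orion Pharma AG (R1): 40% × 38% × 47% × 17% = 1.21448% of Talon Ventures LLC.
Chain via Beacon Industries Corp. → Larkspur Manufacturing Inc. → Bluewater Partners LP (R1): 32% × 13% × 57% × 52% = 1.233024% of Talon Ventures LLC.
Aggregating (R2): 1.21448% + 1.233024% = 2.447504%.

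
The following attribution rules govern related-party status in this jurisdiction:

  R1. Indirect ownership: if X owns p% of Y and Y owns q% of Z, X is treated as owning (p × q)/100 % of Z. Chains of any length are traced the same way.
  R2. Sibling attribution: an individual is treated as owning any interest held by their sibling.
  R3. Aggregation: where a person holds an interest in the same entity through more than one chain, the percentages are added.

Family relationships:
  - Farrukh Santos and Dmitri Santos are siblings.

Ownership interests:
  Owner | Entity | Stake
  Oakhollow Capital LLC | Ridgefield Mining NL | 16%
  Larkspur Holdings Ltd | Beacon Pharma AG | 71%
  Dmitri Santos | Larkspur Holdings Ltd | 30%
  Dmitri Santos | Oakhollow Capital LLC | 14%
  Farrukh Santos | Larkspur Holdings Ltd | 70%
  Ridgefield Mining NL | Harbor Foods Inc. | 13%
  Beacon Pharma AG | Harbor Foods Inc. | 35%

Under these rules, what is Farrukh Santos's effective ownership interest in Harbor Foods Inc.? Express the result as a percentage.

By sibling attribution (R2), Farrukh Santos is treated as also owning Dmitri Santos's interest in Larkspur Holdings Ltd, giving 70% + 30% = 100%.
By sibling attribution (R2), Farrukh Santos is treated as owning Dmitri Santos's 14% interest in Oakhollow Capital LLC.
Chain via Larkspur Holdings Ltd → Beacon Pharma AG (R1): 100% × 71% × 35% = 24.85% of Harbor Foods Inc.
Chain via Oakhollow Capital LLC → Ridgefield Mining NL (R1): 14% × 16% × 13% = 0.2912% of Harbor Foods Inc.
Aggregating (R3): 24.85% + 0.2912% = 25.1412%.

25.1412%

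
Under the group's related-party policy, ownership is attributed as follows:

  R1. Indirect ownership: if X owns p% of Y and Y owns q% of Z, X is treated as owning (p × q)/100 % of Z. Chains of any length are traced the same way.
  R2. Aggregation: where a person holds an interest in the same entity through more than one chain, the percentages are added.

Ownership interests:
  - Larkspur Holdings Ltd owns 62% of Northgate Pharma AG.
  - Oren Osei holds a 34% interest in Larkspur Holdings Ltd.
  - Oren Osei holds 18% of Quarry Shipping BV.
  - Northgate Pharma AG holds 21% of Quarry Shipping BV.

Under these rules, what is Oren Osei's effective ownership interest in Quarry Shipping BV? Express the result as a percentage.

Chain via Larkspur Holdings Ltd → Northgate Pharma AG (R1): 34% × 62% × 21% = 4.4268% of Quarry Shipping BV.
Direct interest in Quarry Shipping BV: 18%.
Aggregating (R2): 4.4268% + 18% = 22.4268%.

22.4268%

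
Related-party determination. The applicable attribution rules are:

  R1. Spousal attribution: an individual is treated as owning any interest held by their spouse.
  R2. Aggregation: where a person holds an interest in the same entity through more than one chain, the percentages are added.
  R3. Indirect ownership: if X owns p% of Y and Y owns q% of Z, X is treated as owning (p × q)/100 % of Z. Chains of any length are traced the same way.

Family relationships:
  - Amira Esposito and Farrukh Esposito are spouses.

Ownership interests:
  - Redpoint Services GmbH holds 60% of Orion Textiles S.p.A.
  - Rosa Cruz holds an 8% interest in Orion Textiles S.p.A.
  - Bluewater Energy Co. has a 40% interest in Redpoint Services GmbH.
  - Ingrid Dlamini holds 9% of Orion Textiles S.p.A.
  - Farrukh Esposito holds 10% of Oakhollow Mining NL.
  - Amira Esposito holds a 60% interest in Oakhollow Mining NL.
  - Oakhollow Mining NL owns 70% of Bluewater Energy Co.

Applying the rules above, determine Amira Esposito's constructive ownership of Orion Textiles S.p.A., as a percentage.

By spousal attribution (R1), Amira Esposito is treated as also owning Farrukh Esposito's interest in Oakhollow Mining NL, giving 60% + 10% = 70%.
Chain via Oakhollow Mining NL → Bluewater Energy Co. → Redpoint Services GmbH (R3): 70% × 70% × 40% × 60% = 11.76% of Orion Textiles S.p.A.

11.76%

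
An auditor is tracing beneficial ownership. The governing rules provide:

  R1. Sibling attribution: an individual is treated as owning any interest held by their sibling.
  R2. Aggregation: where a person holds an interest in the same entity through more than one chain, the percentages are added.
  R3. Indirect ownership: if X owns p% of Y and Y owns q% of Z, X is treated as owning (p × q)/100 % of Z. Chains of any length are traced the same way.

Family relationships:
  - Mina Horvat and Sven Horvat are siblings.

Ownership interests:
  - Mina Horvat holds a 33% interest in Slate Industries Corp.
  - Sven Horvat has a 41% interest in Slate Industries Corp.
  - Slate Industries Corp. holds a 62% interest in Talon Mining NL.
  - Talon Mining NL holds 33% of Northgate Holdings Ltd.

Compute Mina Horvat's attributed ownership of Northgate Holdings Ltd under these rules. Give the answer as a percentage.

By sibling attribution (R1), Mina Horvat is treated as also owning Sven Horvat's interest in Slate Industries Corp, giving 33% + 41% = 74%.
Chain via Slate Industries Corp. → Talon Mining NL (R3): 74% × 62% × 33% = 15.1404% of Northgate Holdings Ltd.

15.1404%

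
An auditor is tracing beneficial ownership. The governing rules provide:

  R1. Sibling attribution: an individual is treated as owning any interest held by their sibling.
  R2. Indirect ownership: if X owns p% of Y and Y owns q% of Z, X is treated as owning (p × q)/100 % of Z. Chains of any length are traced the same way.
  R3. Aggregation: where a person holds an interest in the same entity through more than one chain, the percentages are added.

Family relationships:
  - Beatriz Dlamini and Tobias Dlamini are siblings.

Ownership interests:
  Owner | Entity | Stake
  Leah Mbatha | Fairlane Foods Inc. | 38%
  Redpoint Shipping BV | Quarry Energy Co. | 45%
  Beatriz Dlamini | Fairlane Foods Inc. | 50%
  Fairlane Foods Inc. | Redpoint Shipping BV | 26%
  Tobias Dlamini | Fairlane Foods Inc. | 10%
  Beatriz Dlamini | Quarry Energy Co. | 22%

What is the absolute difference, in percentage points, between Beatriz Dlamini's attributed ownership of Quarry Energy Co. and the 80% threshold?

By sibling attribution (R1), Beatriz Dlamini is treated as also owning Tobias Dlamini's interest in Fairlane Foods Inc, giving 50% + 10% = 60%.
Chain via Fairlane Foods Inc. → Redpoint Shipping BV (R2): 60% × 26% × 45% = 7.02% of Quarry Energy Co.
Direct interest in Quarry Energy Co: 22%.
Aggregating (R3): 7.02% + 22% = 29.02%.
29.02% falls short of the 80% threshold by 50.98 percentage points.

50.98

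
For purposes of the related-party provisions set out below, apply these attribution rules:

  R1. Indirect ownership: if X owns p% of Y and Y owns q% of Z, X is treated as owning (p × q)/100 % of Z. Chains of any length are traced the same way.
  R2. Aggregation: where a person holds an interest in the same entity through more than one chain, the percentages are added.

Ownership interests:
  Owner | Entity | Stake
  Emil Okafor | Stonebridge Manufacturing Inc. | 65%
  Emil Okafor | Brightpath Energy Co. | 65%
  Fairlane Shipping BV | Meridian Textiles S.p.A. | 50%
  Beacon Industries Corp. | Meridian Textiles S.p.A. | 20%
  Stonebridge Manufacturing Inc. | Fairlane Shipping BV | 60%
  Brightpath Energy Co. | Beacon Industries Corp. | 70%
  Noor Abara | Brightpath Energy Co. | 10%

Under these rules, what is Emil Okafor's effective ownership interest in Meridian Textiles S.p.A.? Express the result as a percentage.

Chain via Brightpath Energy Co. → Beacon Industries Corp. (R1): 65% × 70% × 20% = 9.1% of Meridian Textiles S.p.A.
Chain via Stonebridge Manufacturing Inc. → Fairlane Shipping BV (R1): 65% × 60% × 50% = 19.5% of Meridian Textiles S.p.A.
Aggregating (R2): 9.1% + 19.5% = 28.6%.

28.6%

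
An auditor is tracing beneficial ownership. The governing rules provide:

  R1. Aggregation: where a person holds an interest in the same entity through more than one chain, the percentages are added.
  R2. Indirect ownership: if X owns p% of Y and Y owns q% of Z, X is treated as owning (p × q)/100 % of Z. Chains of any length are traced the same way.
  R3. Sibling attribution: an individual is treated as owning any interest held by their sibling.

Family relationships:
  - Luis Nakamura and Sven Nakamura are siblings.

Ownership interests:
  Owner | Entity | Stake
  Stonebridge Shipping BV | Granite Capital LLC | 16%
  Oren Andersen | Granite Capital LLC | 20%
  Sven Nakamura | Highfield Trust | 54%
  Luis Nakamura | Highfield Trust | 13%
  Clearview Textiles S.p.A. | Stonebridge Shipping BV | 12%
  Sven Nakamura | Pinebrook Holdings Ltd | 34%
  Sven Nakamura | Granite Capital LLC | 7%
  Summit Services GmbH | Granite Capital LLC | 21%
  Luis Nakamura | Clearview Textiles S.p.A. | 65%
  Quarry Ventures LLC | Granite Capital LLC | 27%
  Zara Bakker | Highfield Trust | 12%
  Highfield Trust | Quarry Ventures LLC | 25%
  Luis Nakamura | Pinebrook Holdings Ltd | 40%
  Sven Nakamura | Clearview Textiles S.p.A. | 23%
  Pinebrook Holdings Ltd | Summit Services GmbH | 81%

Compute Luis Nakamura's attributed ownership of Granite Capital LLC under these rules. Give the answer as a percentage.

25.7995%

By sibling attribution (R3), Luis Nakamura is treated as also owning Sven Nakamura's interest in Highfield Trust, giving 13% + 54% = 67%.
By sibling attribution (R3), Luis Nakamura is treated as also owning Sven Nakamura's interest in Clearview Textiles S.p.A, giving 65% + 23% = 88%.
By sibling attribution (R3), Luis Nakamura is treated as also owning Sven Nakamura's interest in Pinebrook Holdings Ltd, giving 40% + 34% = 74%.
By sibling attribution (R3), Luis Nakamura is treated as owning Sven Nakamura's 7% interest in Granite Capital LLC.
Chain via Highfield Trust → Quarry Ventures LLC (R2): 67% × 25% × 27% = 4.5225% of Granite Capital LLC.
Chain via Clearview Textiles S.p.A. → Stonebridge Shipping BV (R2): 88% × 12% × 16% = 1.6896% of Granite Capital LLC.
Chain via Pinebrook Holdings Ltd → Summit Services GmbH (R2): 74% × 81% × 21% = 12.5874% of Granite Capital LLC.
Direct interest in Granite Capital LLC: 7%.
Aggregating (R1): 4.5225% + 1.6896% + 12.5874% + 7% = 25.7995%.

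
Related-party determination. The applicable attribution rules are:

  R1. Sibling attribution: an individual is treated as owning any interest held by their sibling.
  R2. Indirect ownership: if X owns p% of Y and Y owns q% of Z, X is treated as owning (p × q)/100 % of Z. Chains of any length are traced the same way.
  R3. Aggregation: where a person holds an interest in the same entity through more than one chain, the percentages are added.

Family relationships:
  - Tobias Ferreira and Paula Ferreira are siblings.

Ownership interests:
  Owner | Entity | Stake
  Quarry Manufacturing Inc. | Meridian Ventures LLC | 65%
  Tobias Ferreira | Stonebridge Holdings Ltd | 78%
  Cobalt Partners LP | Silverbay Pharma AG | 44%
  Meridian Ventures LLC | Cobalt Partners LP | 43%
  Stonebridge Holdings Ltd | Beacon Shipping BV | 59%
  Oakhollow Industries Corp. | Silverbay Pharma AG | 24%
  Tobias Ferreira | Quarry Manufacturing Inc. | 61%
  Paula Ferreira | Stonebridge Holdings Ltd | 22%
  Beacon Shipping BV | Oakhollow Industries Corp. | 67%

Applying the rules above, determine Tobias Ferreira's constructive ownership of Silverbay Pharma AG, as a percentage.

16.98898%

By sibling attribution (R1), Tobias Ferreira is treated as also owning Paula Ferreira's interest in Stonebridge Holdings Ltd, giving 78% + 22% = 100%.
Chain via Stonebridge Holdings Ltd → Beacon Shipping BV → Oakhollow Industries Corp. (R2): 100% × 59% × 67% × 24% = 9.4872% of Silverbay Pharma AG.
Chain via Quarry Manufacturing Inc. → Meridian Ventures LLC → Cobalt Partners LP (R2): 61% × 65% × 43% × 44% = 7.50178% of Silverbay Pharma AG.
Aggregating (R3): 9.4872% + 7.50178% = 16.98898%.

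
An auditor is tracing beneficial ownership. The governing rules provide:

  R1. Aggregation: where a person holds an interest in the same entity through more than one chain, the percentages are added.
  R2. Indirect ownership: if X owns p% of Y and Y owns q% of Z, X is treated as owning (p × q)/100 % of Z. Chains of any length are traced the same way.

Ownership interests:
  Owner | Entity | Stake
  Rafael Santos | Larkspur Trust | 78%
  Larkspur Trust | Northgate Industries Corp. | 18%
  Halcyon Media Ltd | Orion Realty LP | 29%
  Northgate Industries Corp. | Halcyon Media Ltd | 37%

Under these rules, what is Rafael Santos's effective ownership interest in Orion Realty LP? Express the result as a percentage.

Chain via Larkspur Trust → Northgate Industries Corp. → Halcyon Media Ltd (R2): 78% × 18% × 37% × 29% = 1.506492% of Orion Realty LP.

1.506492%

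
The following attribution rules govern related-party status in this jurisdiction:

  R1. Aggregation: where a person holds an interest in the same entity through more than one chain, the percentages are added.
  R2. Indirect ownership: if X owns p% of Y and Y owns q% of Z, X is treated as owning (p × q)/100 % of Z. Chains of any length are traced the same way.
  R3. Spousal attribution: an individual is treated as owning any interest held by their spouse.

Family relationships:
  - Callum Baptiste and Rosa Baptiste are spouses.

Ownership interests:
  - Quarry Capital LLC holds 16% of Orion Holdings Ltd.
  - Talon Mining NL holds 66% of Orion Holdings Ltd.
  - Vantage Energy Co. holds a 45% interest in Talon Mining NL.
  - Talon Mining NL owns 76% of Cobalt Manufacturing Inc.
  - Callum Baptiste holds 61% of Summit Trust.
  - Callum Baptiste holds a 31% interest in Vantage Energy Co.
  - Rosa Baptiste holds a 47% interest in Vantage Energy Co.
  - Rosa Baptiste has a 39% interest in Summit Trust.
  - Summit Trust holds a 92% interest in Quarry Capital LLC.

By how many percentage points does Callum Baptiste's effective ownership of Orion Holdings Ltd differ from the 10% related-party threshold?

27.886

By spousal attribution (R3), Callum Baptiste is treated as also owning Rosa Baptiste's interest in Vantage Energy Co, giving 31% + 47% = 78%.
By spousal attribution (R3), Callum Baptiste is treated as also owning Rosa Baptiste's interest in Summit Trust, giving 61% + 39% = 100%.
Chain via Vantage Energy Co. → Talon Mining NL (R2): 78% × 45% × 66% = 23.166% of Orion Holdings Ltd.
Chain via Summit Trust → Quarry Capital LLC (R2): 100% × 92% × 16% = 14.72% of Orion Holdings Ltd.
Aggregating (R1): 23.166% + 14.72% = 37.886%.
37.886% exceeds the 10% threshold by 27.886 percentage points.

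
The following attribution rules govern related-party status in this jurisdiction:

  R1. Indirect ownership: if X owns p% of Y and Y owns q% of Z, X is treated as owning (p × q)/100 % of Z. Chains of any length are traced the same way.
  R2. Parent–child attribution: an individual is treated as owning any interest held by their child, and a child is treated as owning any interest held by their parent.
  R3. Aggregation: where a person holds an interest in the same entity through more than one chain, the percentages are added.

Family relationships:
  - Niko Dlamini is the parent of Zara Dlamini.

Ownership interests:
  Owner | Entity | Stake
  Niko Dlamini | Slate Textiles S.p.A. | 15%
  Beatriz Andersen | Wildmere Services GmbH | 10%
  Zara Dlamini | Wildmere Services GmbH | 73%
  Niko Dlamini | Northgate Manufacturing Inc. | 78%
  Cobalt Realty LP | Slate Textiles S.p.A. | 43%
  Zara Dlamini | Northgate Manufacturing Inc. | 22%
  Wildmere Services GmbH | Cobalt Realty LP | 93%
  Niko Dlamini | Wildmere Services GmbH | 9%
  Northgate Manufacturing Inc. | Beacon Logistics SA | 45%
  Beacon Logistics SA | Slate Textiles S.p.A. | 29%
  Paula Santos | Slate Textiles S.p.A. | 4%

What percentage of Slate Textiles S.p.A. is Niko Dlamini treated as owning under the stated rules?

By parent–child attribution (R2), Niko Dlamini is treated as also owning Zara Dlamini's interest in Wildmere Services GmbH, giving 9% + 73% = 82%.
By parent–child attribution (R2), Niko Dlamini is treated as also owning Zara Dlamini's interest in Northgate Manufacturing Inc, giving 78% + 22% = 100%.
Chain via Wildmere Services GmbH → Cobalt Realty LP (R1): 82% × 93% × 43% = 32.7918% of Slate Textiles S.p.A.
Chain via Northgate Manufacturing Inc. → Beacon Logistics SA (R1): 100% × 45% × 29% = 13.05% of Slate Textiles S.p.A.
Direct interest in Slate Textiles S.p.A: 15%.
Aggregating (R3): 32.7918% + 13.05% + 15% = 60.8418%.

60.8418%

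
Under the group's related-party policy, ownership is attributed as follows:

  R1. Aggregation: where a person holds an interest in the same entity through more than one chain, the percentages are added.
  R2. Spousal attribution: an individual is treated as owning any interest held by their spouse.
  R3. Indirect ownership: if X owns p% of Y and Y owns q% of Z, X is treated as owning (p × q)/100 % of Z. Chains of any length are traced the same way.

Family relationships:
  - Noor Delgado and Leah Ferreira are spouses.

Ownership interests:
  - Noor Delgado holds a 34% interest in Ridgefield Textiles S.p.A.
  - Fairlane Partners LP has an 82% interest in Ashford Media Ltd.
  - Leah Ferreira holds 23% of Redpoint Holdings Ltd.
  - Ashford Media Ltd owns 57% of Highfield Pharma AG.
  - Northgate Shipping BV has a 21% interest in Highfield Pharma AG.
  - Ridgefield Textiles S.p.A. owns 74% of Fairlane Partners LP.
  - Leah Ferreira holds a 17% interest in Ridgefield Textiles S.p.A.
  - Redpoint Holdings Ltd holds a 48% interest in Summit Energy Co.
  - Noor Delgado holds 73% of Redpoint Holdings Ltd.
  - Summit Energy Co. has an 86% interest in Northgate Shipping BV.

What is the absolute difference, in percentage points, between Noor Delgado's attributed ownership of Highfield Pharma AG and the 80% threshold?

By spousal attribution (R2), Noor Delgado is treated as also owning Leah Ferreira's interest in Ridgefield Textiles S.p.A, giving 34% + 17% = 51%.
By spousal attribution (R2), Noor Delgado is treated as also owning Leah Ferreira's interest in Redpoint Holdings Ltd, giving 73% + 23% = 96%.
Chain via Ridgefield Textiles S.p.A. → Fairlane Partners LP → Ashford Media Ltd (R3): 51% × 74% × 82% × 57% = 17.639676% of Highfield Pharma AG.
Chain via Redpoint Holdings Ltd → Summit Energy Co. → Northgate Shipping BV (R3): 96% × 48% × 86% × 21% = 8.322048% of Highfield Pharma AG.
Aggregating (R1): 17.639676% + 8.322048% = 25.961724%.
25.961724% falls short of the 80% threshold by 54.038276 percentage points.

54.038276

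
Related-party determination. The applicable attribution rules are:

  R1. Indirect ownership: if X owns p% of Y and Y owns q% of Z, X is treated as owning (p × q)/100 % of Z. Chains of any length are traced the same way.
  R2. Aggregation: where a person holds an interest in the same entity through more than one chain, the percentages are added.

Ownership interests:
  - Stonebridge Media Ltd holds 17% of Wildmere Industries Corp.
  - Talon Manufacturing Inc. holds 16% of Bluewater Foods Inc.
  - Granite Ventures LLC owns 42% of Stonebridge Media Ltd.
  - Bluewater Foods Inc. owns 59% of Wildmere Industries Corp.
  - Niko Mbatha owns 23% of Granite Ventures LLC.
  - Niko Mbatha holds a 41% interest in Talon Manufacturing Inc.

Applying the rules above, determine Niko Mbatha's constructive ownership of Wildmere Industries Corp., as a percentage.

5.5126%

Chain via Talon Manufacturing Inc. → Bluewater Foods Inc. (R1): 41% × 16% × 59% = 3.8704% of Wildmere Industries Corp.
Chain via Granite Ventures LLC → Stonebridge Media Ltd (R1): 23% × 42% × 17% = 1.6422% of Wildmere Industries Corp.
Aggregating (R2): 3.8704% + 1.6422% = 5.5126%.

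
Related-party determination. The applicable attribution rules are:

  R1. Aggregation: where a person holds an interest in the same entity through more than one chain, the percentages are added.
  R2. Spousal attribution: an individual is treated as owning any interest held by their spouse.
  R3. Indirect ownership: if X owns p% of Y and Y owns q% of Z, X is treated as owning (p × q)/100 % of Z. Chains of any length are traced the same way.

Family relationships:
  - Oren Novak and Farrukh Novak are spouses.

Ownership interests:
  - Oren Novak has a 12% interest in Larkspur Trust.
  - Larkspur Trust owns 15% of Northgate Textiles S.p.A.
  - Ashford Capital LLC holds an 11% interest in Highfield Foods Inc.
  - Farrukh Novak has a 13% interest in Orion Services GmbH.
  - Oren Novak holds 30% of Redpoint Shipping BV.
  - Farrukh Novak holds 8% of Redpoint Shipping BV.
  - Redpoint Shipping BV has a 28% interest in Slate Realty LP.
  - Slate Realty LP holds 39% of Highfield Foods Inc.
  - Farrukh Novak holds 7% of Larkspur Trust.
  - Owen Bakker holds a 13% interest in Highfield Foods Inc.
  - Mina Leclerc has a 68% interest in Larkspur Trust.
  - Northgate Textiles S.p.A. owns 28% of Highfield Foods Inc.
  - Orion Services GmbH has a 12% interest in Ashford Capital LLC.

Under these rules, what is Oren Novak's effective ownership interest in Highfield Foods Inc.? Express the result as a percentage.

By spousal attribution (R2), Oren Novak is treated as also owning Farrukh Novak's interest in Larkspur Trust, giving 12% + 7% = 19%.
By spousal attribution (R2), Oren Novak is treated as also owning Farrukh Novak's interest in Redpoint Shipping BV, giving 30% + 8% = 38%.
By spousal attribution (R2), Oren Novak is treated as owning Farrukh Novak's 13% interest in Orion Services GmbH.
Chain via Larkspur Trust → Northgate Textiles S.p.A. (R3): 19% × 15% × 28% = 0.798% of Highfield Foods Inc.
Chain via Redpoint Shipping BV → Slate Realty LP (R3): 38% × 28% × 39% = 4.1496% of Highfield Foods Inc.
Chain via Orion Services GmbH → Ashford Capital LLC (R3): 13% × 12% × 11% = 0.1716% of Highfield Foods Inc.
Aggregating (R1): 0.798% + 4.1496% + 0.1716% = 5.1192%.

5.1192%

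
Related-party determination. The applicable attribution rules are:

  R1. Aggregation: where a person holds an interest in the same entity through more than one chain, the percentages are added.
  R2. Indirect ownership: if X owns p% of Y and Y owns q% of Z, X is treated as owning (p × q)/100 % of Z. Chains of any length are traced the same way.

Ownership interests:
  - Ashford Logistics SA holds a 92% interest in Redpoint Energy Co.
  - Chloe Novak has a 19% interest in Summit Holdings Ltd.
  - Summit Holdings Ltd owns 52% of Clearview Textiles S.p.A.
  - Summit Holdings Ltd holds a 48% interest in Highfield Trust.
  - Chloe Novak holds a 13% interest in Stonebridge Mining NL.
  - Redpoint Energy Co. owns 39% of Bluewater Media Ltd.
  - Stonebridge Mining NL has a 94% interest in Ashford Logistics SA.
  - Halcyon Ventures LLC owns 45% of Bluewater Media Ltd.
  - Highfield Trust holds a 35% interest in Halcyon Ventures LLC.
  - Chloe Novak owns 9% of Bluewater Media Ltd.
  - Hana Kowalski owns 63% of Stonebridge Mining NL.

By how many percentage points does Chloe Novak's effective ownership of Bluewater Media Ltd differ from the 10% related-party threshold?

Chain via Stonebridge Mining NL → Ashford Logistics SA → Redpoint Energy Co. (R2): 13% × 94% × 92% × 39% = 4.384536% of Bluewater Media Ltd.
Chain via Summit Holdings Ltd → Highfield Trust → Halcyon Ventures LLC (R2): 19% × 48% × 35% × 45% = 1.4364% of Bluewater Media Ltd.
Direct interest in Bluewater Media Ltd: 9%.
Aggregating (R1): 4.384536% + 1.4364% + 9% = 14.820936%.
14.820936% exceeds the 10% threshold by 4.820936 percentage points.

4.820936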